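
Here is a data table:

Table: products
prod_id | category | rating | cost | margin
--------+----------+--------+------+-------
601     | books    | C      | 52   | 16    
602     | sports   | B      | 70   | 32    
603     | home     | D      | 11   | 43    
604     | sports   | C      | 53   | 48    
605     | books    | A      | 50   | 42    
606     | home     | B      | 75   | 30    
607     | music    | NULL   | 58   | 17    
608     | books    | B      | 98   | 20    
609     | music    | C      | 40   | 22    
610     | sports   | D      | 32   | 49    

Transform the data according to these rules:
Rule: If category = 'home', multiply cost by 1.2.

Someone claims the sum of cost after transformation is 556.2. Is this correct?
Yes, the result is correct.

Step 1: Calculate the correct sum after transformation
Step 2: Apply multiplier 1.2 to records where category = 'home'
Step 3: Correct result = 556.2
Step 4: Claimed result = 556.2
Step 5: 556.2 = 556.2 ✓
Conclusion: The claimed result is correct.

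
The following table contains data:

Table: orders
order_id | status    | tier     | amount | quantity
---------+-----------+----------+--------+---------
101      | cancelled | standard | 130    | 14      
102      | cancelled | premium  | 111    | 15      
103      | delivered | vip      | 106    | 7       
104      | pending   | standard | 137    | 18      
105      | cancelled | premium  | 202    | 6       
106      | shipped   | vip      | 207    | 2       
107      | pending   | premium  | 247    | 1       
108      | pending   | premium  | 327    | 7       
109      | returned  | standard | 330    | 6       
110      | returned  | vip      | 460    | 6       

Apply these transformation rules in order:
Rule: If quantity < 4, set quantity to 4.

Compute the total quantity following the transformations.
87

Step 1: 2 records have quantity < 4
Step 2: These records originally summed to 3
Step 3: After setting to minimum: 2 × 4 = 8
Step 4: Unaffected records sum: 79
Step 5: Final sum = 8 + 79 = 87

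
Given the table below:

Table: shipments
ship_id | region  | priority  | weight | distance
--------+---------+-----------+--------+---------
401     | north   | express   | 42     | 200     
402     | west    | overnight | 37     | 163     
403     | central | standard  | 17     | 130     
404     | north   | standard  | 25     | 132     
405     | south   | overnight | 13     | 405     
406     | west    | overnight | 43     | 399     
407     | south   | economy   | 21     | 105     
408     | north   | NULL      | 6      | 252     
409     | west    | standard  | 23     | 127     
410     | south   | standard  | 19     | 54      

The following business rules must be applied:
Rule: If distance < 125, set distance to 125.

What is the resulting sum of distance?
2058

Step 1: 2 records have distance < 125
Step 2: These records originally summed to 159
Step 3: After setting to minimum: 2 × 125 = 250
Step 4: Unaffected records sum: 1808
Step 5: Final sum = 250 + 1808 = 2058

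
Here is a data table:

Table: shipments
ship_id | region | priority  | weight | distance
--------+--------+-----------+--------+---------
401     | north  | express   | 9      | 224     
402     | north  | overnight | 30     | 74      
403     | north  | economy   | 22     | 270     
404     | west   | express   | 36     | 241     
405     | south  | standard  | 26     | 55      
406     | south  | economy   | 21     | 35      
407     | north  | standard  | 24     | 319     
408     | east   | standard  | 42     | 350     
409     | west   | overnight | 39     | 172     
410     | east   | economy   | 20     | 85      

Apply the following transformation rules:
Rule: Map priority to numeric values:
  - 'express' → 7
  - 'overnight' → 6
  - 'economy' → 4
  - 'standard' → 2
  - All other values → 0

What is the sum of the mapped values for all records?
44

Step 1: Apply mapping to each record
Step 2: Count by status:
  'express': 2 records × 7 = 14
  'overnight': 2 records × 6 = 12
  'economy': 3 records × 4 = 12
  'standard': 3 records × 2 = 6
Step 3: Sum all mapped values = 44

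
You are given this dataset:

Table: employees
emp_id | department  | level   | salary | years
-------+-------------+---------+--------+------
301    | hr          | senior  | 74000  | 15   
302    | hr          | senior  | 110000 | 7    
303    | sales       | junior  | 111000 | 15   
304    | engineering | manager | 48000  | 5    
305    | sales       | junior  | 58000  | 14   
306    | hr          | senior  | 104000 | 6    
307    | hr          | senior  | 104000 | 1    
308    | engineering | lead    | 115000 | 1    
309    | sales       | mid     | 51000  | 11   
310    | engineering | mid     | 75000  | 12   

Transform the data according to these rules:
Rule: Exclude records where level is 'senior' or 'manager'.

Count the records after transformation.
5

Step 1: Count records to exclude
  - 4 (senior) + 1 (manager) = 5 records
Step 2: Total records: 10
Step 3: Remaining = 10 - 5 = 5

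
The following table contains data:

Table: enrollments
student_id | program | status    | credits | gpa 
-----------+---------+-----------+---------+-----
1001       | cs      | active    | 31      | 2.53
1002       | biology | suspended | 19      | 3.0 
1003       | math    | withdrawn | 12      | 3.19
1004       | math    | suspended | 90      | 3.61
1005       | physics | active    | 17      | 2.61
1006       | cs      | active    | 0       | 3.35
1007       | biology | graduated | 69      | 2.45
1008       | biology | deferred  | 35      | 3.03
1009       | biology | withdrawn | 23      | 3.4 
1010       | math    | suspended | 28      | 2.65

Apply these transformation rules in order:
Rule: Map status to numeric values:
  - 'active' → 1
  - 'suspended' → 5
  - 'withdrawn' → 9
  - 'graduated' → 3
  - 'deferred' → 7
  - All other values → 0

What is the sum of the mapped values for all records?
46

Step 1: Apply mapping to each record
Step 2: Count by status:
  'active': 3 records × 1 = 3
  'suspended': 3 records × 5 = 15
  'withdrawn': 2 records × 9 = 18
  'graduated': 1 records × 3 = 3
  'deferred': 1 records × 7 = 7
Step 3: Sum all mapped values = 46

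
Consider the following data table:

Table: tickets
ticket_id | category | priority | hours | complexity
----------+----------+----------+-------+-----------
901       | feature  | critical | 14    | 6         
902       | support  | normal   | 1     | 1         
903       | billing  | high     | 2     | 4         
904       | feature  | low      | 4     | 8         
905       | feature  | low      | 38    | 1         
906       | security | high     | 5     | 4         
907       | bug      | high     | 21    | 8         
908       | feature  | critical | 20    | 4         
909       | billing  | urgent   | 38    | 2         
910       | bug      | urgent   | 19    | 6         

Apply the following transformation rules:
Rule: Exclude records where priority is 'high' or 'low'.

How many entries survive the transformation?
5

Step 1: Count records to exclude
  - 3 (high) + 2 (low) = 5 records
Step 2: Total records: 10
Step 3: Remaining = 10 - 5 = 5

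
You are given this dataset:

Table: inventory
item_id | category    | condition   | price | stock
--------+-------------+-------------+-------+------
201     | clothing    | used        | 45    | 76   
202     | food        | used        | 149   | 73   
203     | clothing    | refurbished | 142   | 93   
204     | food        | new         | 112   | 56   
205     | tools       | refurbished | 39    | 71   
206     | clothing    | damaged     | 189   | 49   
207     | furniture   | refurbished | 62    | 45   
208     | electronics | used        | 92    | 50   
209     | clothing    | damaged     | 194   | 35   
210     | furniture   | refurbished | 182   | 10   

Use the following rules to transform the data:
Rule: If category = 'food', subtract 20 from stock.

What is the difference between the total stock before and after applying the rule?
40

Step 1: Original sum of stock = 558
Step 2: 2 records have category = 'food'
Step 3: Each affected record changes by -20
Step 4: Total change = 2 × -20 = -40
Step 5: New sum = 558 + -40 = 518
Step 6: Difference = |518 - 558| = 40
        (Sum decreased by 40)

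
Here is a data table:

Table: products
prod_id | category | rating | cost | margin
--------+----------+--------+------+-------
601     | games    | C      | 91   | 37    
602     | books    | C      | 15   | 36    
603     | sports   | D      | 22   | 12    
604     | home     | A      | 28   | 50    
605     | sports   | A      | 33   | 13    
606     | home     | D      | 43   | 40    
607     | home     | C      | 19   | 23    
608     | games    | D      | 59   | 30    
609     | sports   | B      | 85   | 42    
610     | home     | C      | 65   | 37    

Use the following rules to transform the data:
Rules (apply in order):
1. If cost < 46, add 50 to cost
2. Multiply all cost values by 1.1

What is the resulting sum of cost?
836.0

Step 1: Apply Rule 1 - Add 50 to records with cost < 46
  - 6 records affected: 160 + (6 × 50) = 460
  - Unaffected records: 300
  - Sum after Rule 1: 760
Step 2: Apply Rule 2 - Multiply all by 1.1
  - 760 × 1.1 = 836.0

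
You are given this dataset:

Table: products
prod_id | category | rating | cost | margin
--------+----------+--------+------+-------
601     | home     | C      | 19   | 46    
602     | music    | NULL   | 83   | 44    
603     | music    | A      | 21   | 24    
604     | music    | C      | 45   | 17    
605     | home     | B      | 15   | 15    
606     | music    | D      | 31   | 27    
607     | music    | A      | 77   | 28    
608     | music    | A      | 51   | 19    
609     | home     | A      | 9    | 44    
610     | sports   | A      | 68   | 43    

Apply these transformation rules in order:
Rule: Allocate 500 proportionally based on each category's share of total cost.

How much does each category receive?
home: 51.31, music: 367.54, sports: 81.15

Step 1: Calculate total cost = 419
Step 2: Calculate each category's proportion:
  home: 43/419 = 10.26% → 51.31
  music: 308/419 = 73.51% → 367.54
  sports: 68/419 = 16.23% → 81.15
Step 3: Verify: sum of allocations ≈ 500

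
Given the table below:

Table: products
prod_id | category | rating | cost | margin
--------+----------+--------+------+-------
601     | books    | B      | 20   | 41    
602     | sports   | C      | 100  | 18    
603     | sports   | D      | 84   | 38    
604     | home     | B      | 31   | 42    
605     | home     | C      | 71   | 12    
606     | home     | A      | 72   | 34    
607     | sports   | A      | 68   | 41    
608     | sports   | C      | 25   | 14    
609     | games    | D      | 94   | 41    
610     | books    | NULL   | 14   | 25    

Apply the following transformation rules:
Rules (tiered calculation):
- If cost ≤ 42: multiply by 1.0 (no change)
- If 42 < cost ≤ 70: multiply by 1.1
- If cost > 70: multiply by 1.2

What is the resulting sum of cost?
670.0

Step 1: Tier 1 (cost ≤ 42): 4 records, sum = 90 × 1.0 = 90.0
Step 2: Tier 2 (42 < cost ≤ 70): 1 records, sum = 68 × 1.1 = 74.8
Step 3: Tier 3 (cost > 70): 5 records, sum = 421 × 1.2 = 505.2
Step 4: Final sum = 90.0 + 74.8 + 505.2 = 670.0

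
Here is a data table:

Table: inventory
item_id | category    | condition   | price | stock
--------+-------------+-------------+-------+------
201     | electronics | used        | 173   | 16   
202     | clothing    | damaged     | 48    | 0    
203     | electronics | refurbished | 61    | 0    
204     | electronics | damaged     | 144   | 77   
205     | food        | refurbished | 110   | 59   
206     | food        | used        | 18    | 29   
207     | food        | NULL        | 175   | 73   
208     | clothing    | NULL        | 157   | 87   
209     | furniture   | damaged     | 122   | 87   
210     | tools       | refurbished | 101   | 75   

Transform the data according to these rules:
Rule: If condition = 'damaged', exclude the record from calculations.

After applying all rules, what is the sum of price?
795

Step 1: Identify records where condition = 'damaged'
Step 2: The excluded records sum to 314
Step 3: Original total price = 1109
Step 4: Remaining total = 1109 - 314 = 795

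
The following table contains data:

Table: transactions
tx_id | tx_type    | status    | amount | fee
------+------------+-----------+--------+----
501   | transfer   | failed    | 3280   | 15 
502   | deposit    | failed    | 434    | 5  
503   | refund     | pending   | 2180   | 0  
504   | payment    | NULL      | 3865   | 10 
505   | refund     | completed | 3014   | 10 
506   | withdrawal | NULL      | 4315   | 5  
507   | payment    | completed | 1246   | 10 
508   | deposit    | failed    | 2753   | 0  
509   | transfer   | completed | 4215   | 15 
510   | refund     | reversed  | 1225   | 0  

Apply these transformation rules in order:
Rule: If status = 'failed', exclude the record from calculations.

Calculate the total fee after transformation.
50

Step 1: Identify records where status = 'failed'
Step 2: The excluded records sum to 20
Step 3: Original total fee = 70
Step 4: Remaining total = 70 - 20 = 50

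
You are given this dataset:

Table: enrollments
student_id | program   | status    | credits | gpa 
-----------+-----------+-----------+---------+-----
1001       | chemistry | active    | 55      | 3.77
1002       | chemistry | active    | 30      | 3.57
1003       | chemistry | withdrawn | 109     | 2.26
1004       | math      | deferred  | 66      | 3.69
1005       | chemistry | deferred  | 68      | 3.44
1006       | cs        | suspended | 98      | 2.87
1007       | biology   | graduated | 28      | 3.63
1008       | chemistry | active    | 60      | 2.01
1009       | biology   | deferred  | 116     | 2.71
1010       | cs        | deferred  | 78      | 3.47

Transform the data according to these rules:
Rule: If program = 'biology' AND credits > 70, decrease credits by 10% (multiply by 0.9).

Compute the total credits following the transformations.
696.4

Step 1: Find records where program = 'biology' AND credits > 70
Step 2: 1 records match, summing to 116
Step 3: After multiplier: 116 × 0.9 = 104.4
Step 4: Unaffected records sum: 592
Step 5: Final sum = 104.4 + 592 = 696.4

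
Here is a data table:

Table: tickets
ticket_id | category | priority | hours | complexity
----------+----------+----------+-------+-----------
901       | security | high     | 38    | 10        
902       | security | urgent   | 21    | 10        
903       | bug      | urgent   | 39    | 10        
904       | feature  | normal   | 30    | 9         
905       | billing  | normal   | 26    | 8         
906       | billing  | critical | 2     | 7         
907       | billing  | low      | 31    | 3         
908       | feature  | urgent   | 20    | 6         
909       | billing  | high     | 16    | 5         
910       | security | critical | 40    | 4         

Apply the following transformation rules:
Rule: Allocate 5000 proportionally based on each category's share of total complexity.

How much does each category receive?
billing: 1597.22, bug: 694.44, feature: 1041.67, security: 1666.67

Step 1: Calculate total complexity = 72
Step 2: Calculate each category's proportion:
  billing: 23/72 = 31.94% → 1597.22
  bug: 10/72 = 13.89% → 694.44
  feature: 15/72 = 20.83% → 1041.67
  security: 24/72 = 33.33% → 1666.67
Step 3: Verify: sum of allocations ≈ 5000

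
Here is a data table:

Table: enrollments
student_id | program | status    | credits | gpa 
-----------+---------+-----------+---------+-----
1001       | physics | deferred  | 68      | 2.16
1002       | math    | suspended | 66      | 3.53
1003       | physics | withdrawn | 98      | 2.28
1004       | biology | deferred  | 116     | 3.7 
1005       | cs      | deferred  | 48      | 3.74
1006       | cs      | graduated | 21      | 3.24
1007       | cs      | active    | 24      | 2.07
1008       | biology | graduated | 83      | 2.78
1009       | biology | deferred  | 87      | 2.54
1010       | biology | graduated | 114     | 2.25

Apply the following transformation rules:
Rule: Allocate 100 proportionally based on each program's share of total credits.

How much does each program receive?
biology: 55.17, cs: 12.83, math: 9.1, physics: 22.9

Step 1: Calculate total credits = 725
Step 2: Calculate each program's proportion:
  biology: 400/725 = 55.17% → 55.17
  cs: 93/725 = 12.83% → 12.83
  math: 66/725 = 9.10% → 9.1
  physics: 166/725 = 22.90% → 22.9
Step 3: Verify: sum of allocations ≈ 100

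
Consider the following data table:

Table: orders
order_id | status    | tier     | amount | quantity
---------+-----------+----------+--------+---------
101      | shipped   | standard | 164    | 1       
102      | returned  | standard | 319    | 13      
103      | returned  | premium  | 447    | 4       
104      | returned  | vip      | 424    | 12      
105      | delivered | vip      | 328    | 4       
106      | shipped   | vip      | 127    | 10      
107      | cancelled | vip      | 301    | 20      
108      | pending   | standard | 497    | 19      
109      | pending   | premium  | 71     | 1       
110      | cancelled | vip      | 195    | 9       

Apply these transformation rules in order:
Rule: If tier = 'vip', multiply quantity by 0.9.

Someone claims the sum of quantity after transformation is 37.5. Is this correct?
No, the correct result is 87.5.

Step 1: Calculate the correct sum after transformation
Step 2: Apply multiplier 0.9 to records where tier = 'vip'
Step 3: Correct result = 87.5
Step 4: Claimed result = 37.5
Step 5: 87.5 ≠ 37.5
Conclusion: The claimed result is incorrect. The correct answer is 87.5.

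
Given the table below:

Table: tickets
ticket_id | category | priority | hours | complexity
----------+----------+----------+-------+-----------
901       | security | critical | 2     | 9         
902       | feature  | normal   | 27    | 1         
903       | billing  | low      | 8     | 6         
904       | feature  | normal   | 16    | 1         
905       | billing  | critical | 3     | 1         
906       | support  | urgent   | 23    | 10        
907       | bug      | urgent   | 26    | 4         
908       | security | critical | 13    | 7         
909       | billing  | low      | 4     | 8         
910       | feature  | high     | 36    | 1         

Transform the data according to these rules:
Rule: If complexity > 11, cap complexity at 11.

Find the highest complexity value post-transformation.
10

Step 1: Original maximum complexity = 10
Step 2: Check cap of 11 against maximum
Step 3: No records exceed the cap (max 10 <= cap 11), so no capping applies
Step 4: Maximum after transformation = 10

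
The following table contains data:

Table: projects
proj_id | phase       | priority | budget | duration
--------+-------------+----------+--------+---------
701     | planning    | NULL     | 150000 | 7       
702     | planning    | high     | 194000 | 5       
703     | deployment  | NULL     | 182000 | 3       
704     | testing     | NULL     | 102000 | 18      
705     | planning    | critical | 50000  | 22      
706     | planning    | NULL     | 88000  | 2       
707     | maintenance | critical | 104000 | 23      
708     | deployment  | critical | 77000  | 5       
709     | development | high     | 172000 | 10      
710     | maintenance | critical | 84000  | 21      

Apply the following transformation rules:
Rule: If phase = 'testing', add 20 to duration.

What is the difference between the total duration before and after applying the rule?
20

Step 1: Original sum of duration = 116
Step 2: 1 records have phase = 'testing'
Step 3: Each affected record changes by 20
Step 4: Total change = 1 × 20 = 20
Step 5: New sum = 116 + 20 = 136
Step 6: Difference = |136 - 116| = 20
        (Sum increased by 20)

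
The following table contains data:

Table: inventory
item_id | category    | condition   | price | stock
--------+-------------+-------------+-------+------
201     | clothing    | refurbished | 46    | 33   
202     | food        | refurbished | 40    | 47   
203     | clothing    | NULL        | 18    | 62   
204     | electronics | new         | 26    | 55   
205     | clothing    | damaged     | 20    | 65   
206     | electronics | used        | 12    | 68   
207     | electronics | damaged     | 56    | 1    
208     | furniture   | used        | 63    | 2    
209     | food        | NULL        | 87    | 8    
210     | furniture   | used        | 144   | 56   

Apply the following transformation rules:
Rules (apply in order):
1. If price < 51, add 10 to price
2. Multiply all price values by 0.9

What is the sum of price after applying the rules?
514.8

Step 1: Apply Rule 1 - Add 10 to records with price < 51
  - 6 records affected: 162 + (6 × 10) = 222
  - Unaffected records: 350
  - Sum after Rule 1: 572
Step 2: Apply Rule 2 - Multiply all by 0.9
  - 572 × 0.9 = 514.8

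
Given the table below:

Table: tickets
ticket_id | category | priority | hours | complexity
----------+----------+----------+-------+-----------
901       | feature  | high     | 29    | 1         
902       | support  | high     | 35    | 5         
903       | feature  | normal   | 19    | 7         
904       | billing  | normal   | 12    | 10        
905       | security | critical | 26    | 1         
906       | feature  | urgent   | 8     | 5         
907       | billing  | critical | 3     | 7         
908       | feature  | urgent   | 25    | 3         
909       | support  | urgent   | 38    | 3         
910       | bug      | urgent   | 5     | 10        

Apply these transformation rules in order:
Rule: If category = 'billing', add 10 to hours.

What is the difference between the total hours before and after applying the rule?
20

Step 1: Original sum of hours = 200
Step 2: 2 records have category = 'billing'
Step 3: Each affected record changes by 10
Step 4: Total change = 2 × 10 = 20
Step 5: New sum = 200 + 20 = 220
Step 6: Difference = |220 - 200| = 20
        (Sum increased by 20)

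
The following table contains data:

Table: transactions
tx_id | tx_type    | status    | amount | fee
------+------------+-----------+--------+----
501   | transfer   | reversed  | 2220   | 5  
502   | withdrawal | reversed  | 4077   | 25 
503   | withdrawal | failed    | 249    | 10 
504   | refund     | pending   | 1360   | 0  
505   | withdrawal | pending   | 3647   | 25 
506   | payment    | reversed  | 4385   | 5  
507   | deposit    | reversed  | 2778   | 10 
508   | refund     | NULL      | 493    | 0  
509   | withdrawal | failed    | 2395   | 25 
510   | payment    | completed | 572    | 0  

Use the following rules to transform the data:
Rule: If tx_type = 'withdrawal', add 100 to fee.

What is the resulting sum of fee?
505

Step 1: Count records where tx_type = 'withdrawal': 4
Step 2: Total bonus added: 4 × 100 = 400
Step 3: Original sum of fee: 105
Step 4: Final sum = 105 + 400 = 505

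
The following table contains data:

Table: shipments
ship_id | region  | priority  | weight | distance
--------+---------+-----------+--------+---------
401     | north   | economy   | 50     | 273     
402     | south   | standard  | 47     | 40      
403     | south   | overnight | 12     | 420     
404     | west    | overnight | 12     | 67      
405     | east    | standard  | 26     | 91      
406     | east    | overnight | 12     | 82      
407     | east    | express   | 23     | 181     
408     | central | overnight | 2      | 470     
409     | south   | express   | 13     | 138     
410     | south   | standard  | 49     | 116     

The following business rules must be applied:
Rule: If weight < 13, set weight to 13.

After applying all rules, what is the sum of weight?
260

Step 1: 4 records have weight < 13
Step 2: These records originally summed to 38
Step 3: After setting to minimum: 4 × 13 = 52
Step 4: Unaffected records sum: 208
Step 5: Final sum = 52 + 208 = 260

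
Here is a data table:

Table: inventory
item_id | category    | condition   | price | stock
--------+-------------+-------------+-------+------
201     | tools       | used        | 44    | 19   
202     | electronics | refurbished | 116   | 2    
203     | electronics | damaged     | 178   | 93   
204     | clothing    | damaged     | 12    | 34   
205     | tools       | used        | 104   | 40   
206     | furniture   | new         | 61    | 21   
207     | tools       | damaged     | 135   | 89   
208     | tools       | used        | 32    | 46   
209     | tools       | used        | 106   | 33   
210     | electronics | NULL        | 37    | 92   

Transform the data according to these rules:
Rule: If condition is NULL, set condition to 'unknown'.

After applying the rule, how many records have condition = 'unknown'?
1

Step 1: Count records where condition IS NULL
Step 2: Found 1 records with NULL condition
Step 3: These records will have condition set to 'unknown'
Step 4: Records already having condition = 'unknown': 0
Step 5: Answer: 1 + 0 = 1 records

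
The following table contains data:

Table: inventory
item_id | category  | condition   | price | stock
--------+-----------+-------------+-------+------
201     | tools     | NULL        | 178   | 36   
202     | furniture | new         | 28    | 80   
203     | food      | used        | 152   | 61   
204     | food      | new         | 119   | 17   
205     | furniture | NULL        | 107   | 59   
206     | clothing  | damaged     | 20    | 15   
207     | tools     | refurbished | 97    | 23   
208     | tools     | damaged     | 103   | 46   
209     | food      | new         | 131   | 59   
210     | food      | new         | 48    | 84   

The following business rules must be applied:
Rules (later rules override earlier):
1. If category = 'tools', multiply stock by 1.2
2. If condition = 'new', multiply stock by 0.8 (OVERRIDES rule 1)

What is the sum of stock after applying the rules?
453.0

Step 1: Rule 2 takes priority for records with condition = 'new'
  - 4 records: 240 × 0.8 = 192.0
Step 2: Rule 1 applies to remaining records with category = 'tools'
  - 3 records: 105 × 1.2 = 126.0
Step 3: Other records unchanged: 135
Step 4: Final sum = 192.0 + 126.0 + 135 = 453.0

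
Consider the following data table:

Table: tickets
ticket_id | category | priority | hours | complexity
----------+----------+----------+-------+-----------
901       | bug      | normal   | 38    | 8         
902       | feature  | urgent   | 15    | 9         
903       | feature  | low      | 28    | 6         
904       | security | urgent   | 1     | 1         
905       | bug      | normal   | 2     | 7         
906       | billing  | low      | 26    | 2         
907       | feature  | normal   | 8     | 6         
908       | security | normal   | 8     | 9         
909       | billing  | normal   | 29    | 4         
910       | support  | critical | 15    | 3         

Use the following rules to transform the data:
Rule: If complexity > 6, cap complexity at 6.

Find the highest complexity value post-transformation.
6

Step 1: Original maximum complexity = 9
Step 2: Apply cap at 6
Step 3: 4 records had complexity > 6 and were capped
Step 4: Maximum after transformation = 6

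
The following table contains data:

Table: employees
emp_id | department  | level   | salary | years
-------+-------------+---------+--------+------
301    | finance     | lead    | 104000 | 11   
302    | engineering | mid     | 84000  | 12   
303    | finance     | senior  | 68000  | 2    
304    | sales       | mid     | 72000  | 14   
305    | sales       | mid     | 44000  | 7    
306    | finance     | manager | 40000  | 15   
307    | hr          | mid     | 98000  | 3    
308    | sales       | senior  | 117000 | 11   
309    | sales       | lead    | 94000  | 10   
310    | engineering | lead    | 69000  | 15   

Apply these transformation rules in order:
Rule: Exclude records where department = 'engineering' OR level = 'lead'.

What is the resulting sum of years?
52

Step 1: Find records where department = 'engineering' OR level = 'lead'
Step 2: 4 records match, summing to 48
Step 3: Original sum: 100
Step 4: Remaining sum = 100 - 48 = 52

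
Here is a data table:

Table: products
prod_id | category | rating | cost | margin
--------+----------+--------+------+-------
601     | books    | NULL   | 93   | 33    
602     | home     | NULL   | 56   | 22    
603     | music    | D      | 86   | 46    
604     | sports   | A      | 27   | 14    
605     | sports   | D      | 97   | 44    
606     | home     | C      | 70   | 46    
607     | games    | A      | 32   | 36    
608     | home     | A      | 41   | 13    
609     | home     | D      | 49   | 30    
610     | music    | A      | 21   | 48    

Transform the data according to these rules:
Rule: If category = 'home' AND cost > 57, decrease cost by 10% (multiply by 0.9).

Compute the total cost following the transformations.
565.0

Step 1: Find records where category = 'home' AND cost > 57
Step 2: 1 records match, summing to 70
Step 3: After multiplier: 70 × 0.9 = 63.0
Step 4: Unaffected records sum: 502
Step 5: Final sum = 63.0 + 502 = 565.0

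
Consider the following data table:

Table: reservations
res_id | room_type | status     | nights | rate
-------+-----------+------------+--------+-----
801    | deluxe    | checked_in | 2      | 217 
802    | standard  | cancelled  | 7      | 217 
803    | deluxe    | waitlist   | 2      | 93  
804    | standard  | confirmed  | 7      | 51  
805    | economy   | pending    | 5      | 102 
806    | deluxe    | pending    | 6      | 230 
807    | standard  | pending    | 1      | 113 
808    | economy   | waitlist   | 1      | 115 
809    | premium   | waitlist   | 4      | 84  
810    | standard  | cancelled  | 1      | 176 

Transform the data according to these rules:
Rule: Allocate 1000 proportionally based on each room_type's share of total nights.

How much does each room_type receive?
deluxe: 277.78, economy: 166.67, premium: 111.11, standard: 444.44

Step 1: Calculate total nights = 36
Step 2: Calculate each room_type's proportion:
  deluxe: 10/36 = 27.78% → 277.78
  economy: 6/36 = 16.67% → 166.67
  premium: 4/36 = 11.11% → 111.11
  standard: 16/36 = 44.44% → 444.44
Step 3: Verify: sum of allocations ≈ 1000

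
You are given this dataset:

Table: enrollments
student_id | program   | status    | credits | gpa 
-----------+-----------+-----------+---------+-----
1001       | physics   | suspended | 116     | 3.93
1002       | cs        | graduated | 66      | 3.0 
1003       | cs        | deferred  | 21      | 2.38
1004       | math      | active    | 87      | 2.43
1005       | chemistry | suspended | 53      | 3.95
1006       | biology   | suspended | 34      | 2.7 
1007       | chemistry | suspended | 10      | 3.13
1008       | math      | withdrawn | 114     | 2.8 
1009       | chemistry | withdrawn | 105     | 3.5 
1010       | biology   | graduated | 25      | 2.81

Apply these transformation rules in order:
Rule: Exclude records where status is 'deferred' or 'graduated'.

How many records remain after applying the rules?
7

Step 1: Count records to exclude
  - 1 (deferred) + 2 (graduated) = 3 records
Step 2: Total records: 10
Step 3: Remaining = 10 - 3 = 7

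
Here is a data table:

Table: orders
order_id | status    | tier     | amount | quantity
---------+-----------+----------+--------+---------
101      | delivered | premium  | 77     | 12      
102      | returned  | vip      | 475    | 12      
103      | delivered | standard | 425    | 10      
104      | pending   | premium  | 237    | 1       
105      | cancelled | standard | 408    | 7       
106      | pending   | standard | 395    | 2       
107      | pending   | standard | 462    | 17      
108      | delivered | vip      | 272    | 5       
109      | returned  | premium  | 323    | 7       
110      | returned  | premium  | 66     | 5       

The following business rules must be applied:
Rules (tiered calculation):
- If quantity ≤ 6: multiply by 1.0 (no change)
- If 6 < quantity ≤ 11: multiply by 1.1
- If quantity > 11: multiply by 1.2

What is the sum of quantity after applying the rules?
88.6

Step 1: Tier 1 (quantity ≤ 6): 4 records, sum = 13 × 1.0 = 13.0
Step 2: Tier 2 (6 < quantity ≤ 11): 3 records, sum = 24 × 1.1 = 26.4
Step 3: Tier 3 (quantity > 11): 3 records, sum = 41 × 1.2 = 49.2
Step 4: Final sum = 13.0 + 26.4 + 49.2 = 88.6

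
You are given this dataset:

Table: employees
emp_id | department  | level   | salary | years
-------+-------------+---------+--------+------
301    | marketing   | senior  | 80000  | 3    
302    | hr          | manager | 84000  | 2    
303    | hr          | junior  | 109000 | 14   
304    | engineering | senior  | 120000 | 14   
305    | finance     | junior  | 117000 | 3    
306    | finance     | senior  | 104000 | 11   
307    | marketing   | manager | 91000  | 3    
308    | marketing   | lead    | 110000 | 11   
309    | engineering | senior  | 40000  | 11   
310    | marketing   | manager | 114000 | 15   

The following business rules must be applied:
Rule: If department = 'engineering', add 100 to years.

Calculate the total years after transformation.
287

Step 1: Count records where department = 'engineering': 2
Step 2: Total bonus added: 2 × 100 = 200
Step 3: Original sum of years: 87
Step 4: Final sum = 87 + 200 = 287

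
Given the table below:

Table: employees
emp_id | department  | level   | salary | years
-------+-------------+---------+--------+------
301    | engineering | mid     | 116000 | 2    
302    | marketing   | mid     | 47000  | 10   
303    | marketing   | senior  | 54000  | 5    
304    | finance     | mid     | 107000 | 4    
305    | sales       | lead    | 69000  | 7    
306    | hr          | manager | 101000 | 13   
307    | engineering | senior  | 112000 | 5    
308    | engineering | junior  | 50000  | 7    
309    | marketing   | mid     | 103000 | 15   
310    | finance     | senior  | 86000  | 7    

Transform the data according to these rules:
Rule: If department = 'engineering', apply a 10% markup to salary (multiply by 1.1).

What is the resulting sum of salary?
872800.0

Step 1: Records with department = 'engineering' have total salary = 278000
Step 2: Apply multiplier: 278000 × 1.1 = 305800.0
Step 3: Other records total: 567000
Step 4: Final sum = 305800.0 + 567000 = 872800.0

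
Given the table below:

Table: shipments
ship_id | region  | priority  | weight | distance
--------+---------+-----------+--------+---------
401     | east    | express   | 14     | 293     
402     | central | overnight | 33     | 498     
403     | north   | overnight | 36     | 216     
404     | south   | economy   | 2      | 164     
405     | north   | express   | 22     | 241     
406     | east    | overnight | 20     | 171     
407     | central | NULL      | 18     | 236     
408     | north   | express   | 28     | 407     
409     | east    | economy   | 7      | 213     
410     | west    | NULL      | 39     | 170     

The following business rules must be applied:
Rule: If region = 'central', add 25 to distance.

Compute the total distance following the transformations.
2659

Step 1: Count records where region = 'central': 2
Step 2: Total bonus added: 2 × 25 = 50
Step 3: Original sum of distance: 2609
Step 4: Final sum = 2609 + 50 = 2659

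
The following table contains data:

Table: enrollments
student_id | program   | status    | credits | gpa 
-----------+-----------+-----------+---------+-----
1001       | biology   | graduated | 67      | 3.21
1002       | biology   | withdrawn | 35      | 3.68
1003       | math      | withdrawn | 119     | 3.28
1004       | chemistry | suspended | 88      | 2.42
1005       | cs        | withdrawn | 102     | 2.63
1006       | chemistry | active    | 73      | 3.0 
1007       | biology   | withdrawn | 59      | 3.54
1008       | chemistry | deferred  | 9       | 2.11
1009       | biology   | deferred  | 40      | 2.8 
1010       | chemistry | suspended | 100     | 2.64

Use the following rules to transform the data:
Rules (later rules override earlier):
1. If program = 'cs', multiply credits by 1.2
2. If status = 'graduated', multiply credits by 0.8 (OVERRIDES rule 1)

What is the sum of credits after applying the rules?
699.0

Step 1: Rule 2 takes priority for records with status = 'graduated'
  - 1 records: 67 × 0.8 = 53.6
Step 2: Rule 1 applies to remaining records with program = 'cs'
  - 1 records: 102 × 1.2 = 122.4
Step 3: Other records unchanged: 523
Step 4: Final sum = 53.6 + 122.4 + 523 = 699.0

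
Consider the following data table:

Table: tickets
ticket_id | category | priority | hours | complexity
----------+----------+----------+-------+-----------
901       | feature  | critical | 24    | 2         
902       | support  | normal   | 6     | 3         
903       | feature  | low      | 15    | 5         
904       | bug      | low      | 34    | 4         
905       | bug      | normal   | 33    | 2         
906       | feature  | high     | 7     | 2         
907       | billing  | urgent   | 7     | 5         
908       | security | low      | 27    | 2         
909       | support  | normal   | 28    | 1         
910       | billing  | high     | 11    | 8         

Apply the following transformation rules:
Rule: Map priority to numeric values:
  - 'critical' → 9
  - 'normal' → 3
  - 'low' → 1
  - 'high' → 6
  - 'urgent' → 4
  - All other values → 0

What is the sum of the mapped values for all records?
37

Step 1: Apply mapping to each record
Step 2: Count by status:
  'critical': 1 records × 9 = 9
  'normal': 3 records × 3 = 9
  'low': 3 records × 1 = 3
  'high': 2 records × 6 = 12
  'urgent': 1 records × 4 = 4
Step 3: Sum all mapped values = 37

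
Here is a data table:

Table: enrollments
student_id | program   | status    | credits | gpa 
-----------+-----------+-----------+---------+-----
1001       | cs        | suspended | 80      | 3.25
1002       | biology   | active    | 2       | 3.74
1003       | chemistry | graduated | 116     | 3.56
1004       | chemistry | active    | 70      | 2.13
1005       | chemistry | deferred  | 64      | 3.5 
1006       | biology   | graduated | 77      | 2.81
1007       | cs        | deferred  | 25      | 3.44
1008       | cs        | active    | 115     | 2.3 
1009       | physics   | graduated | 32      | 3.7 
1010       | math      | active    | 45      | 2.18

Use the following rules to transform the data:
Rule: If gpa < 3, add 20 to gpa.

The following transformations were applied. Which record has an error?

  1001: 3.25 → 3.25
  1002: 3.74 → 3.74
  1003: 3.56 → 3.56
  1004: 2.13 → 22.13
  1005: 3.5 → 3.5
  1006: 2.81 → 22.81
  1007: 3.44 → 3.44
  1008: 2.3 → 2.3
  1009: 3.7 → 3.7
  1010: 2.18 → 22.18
Record 1008 has an error. The correct transformed value should be 22.3, not 2.3.

Step 1: Check each record against the rule
Step 2: Record 1008 has gpa = 2.3
Step 3: Since 2.3 < 3, the bonus should have been applied
Step 4: Correct value = 22.3, but claimed value = 2.3
Conclusion: Record 1008 has the error.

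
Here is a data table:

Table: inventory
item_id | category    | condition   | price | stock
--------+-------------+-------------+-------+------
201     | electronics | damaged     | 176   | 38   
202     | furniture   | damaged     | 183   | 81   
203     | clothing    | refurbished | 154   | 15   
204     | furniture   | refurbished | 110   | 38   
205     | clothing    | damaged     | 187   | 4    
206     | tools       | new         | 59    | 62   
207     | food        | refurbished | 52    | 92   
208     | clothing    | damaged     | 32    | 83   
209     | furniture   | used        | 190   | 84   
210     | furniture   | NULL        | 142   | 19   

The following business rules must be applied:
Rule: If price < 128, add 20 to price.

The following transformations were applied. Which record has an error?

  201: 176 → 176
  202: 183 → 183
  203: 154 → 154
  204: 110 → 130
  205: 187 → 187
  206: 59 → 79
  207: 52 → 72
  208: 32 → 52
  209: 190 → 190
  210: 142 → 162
Record 210 has an error. The correct transformed value should be 142, not 162.

Step 1: Check each record against the rule
Step 2: Record 210 has price = 142
Step 3: Since 142 >= 128, the bonus should not have been applied
Step 4: Correct value = 142, but claimed value = 162
Conclusion: Record 210 has the error.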